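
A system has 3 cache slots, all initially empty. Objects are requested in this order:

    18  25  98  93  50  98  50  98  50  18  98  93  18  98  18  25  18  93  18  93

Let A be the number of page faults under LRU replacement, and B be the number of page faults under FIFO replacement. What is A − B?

-1

Under LRU: F F F F F . . . . F . F . . . F . F . . → 9 faults.
Under FIFO: F F F F F . . . . F F F . . . F F . . . → 10 faults.
A − B = 9 − 10 = -1.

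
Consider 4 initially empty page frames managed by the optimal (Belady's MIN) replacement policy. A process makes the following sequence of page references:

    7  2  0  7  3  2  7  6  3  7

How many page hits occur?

7 -> miss, frames (7)
2 -> miss, frames (7 2)
0 -> miss, frames (7 2 0)
7 -> hit
3 -> miss, frames (7 2 0 3)
2 -> hit
7 -> hit
6 -> miss, evict 0, frames (7 2 3 6)
3 -> hit
7 -> hit
Hits: 5.

5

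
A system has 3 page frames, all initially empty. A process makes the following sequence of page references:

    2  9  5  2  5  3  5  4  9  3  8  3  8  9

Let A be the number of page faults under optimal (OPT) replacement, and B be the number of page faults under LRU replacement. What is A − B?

Under OPT: F F F . . F . F . . F . . . → 6 faults.
Under LRU: F F F . . F . F F F F . . . → 8 faults.
A − B = 6 − 8 = -2.

-2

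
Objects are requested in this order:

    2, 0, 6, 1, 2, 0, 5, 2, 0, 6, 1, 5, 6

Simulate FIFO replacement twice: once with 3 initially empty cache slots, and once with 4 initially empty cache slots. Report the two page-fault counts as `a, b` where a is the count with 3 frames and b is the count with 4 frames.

3 frames: F F F F F F F . . F F . . → 9 faults.
4 frames: F F F F . . F F F F F F . → 10 faults.
10 > 9: adding a frame increased faults — Belady's anomaly.

9, 10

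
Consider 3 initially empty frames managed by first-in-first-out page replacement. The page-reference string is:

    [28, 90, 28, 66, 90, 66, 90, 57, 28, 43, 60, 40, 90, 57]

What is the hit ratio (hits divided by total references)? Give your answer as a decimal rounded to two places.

28 -> miss, frames (28)
90 -> miss, frames (28 90)
28 -> hit
66 -> miss, frames (28 90 66)
90 -> hit
66 -> hit
90 -> hit
57 -> miss, evict 28, frames (90 66 57)
28 -> miss, evict 90, frames (66 57 28)
43 -> miss, evict 66, frames (57 28 43)
60 -> miss, evict 57, frames (28 43 60)
40 -> miss, evict 28, frames (43 60 40)
90 -> miss, evict 43, frames (60 40 90)
57 -> miss, evict 60, frames (40 90 57)
Hits: 4 of 14 references → 4/14 = 0.2857.

0.29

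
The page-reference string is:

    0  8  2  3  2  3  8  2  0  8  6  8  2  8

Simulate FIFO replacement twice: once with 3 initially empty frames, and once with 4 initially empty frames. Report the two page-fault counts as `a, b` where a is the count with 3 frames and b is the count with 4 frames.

3 frames: F F F F . . . . F F F . F . → 8 faults.
4 frames: F F F F . . . . . . F . . . → 5 faults.
5 < 8: adding a frame reduced faults, as is typical.

8, 5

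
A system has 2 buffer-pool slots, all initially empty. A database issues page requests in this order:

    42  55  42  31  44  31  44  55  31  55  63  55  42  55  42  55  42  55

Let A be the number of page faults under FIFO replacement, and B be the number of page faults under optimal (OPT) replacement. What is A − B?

Under FIFO: F F . F F . . F F . F F F . . . . . → 9 faults.
Under OPT: F F . F F . . F . . F . F . . . . . → 7 faults.
A − B = 9 − 7 = 2.

2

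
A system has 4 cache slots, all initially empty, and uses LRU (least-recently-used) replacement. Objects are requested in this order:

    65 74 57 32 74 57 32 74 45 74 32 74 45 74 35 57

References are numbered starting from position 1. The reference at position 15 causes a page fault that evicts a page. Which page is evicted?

pos 1: 65: fault, frames {65}
pos 2: 74: fault, frames {65,74}
pos 3: 57: fault, frames {65,74,57}
pos 4: 32: fault, frames {65,74,57,32}
pos 5: 74: hit
pos 6: 57: hit
pos 7: 32: hit
pos 8: 74: hit
pos 9: 45: fault, evict 65, frames {57,32,74,45}
pos 10: 74: hit
pos 11: 32: hit
pos 12: 74: hit
pos 13: 45: hit
pos 14: 74: hit
pos 15: 35: fault, evict 57, frames {32,45,74,35}
At position 15, page 57 is evicted.

57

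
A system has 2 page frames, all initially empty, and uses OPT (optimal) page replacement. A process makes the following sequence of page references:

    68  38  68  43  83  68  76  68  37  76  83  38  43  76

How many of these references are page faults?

68 -> fault, frames [68]
38 -> fault, frames [68, 38]
68 -> hit
43 -> fault, evict 38, frames [68, 43]
83 -> fault, evict 43, frames [68, 83]
68 -> hit
76 -> fault, evict 83, frames [68, 76]
68 -> hit
37 -> fault, evict 68, frames [76, 37]
76 -> hit
83 -> fault, evict 37, frames [76, 83]
38 -> fault, evict 83, frames [76, 38]
43 -> fault, evict 38, frames [76, 43]
76 -> hit
Page faults: 9.

9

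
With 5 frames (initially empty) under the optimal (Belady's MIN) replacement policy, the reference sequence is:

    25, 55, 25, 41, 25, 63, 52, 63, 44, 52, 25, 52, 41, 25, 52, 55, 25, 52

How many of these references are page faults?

25 → fault, frames [25]
55 → fault, frames [25, 55]
25 → hit
41 → fault, frames [25, 55, 41]
25 → hit
63 → fault, frames [25, 55, 41, 63]
52 → fault, frames [25, 55, 41, 63, 52]
63 → hit
44 → fault, evict 63, frames [25, 55, 41, 52, 44]
52 → hit
25 → hit
52 → hit
41 → hit
25 → hit
52 → hit
55 → hit
25 → hit
52 → hit
Page faults: 6.

6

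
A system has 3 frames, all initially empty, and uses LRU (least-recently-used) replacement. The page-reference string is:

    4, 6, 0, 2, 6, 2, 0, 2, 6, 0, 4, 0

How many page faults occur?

4 -> miss, frames {4}
6 -> miss, frames {4,6}
0 -> miss, frames {4,6,0}
2 -> miss, evict 4, frames {6,0,2}
6 -> hit
2 -> hit
0 -> hit
2 -> hit
6 -> hit
0 -> hit
4 -> miss, evict 2, frames {6,0,4}
0 -> hit
Page faults: 5.

5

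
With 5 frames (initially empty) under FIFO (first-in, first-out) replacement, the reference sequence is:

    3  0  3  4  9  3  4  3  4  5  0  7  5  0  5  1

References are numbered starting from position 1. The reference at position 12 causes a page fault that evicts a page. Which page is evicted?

3

pos 1: 3: miss, frames [3]
pos 2: 0: miss, frames [3, 0]
pos 3: 3: hit
pos 4: 4: miss, frames [3, 0, 4]
pos 5: 9: miss, frames [3, 0, 4, 9]
pos 6: 3: hit
pos 7: 4: hit
pos 8: 3: hit
pos 9: 4: hit
pos 10: 5: miss, frames [3, 0, 4, 9, 5]
pos 11: 0: hit
pos 12: 7: miss, evict 3, frames [0, 4, 9, 5, 7]
At position 12, page 3 is evicted.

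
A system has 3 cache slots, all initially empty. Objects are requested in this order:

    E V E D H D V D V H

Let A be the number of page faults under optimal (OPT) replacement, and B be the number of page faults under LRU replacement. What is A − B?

Under OPT: F F . F F . . . . . → 4 faults.
Under LRU: F F . F F . F . . . → 5 faults.
A − B = 4 − 5 = -1.

-1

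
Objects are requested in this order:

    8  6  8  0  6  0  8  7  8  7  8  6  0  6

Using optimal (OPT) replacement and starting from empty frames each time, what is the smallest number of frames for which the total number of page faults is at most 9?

2

f=1: 14 faults
f=2: 7 faults
f=3: 5 faults
f=4: 4 faults
Smallest f with faults ≤ 9 is 2.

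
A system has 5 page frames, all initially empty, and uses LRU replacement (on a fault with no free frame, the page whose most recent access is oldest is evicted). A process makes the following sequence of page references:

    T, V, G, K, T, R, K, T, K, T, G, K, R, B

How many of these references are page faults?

T -> fault, frames (T)
V -> fault, frames (T V)
G -> fault, frames (T V G)
K -> fault, frames (T V G K)
T -> hit
R -> fault, frames (V G K T R)
K -> hit
T -> hit
K -> hit
T -> hit
G -> hit
K -> hit
R -> hit
B -> fault, evict V, frames (T G K R B)
Page faults: 6.

6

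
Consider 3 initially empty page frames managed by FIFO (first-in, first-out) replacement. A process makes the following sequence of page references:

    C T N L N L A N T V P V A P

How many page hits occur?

C → fault, frames [C]
T → fault, frames [C, T]
N → fault, frames [C, T, N]
L → fault, evict C, frames [T, N, L]
N → hit
L → hit
A → fault, evict T, frames [N, L, A]
N → hit
T → fault, evict N, frames [L, A, T]
V → fault, evict L, frames [A, T, V]
P → fault, evict A, frames [T, V, P]
V → hit
A → fault, evict T, frames [V, P, A]
P → hit
Hits: 5.

5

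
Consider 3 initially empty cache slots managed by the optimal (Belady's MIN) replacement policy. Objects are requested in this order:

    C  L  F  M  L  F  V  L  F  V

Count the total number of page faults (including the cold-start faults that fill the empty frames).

5

C → miss, frames {C}
L → miss, frames {C,L}
F → miss, frames {C,L,F}
M → miss, evict C, frames {L,F,M}
L → hit
F → hit
V → miss, evict M, frames {L,F,V}
L → hit
F → hit
V → hit
Page faults: 5.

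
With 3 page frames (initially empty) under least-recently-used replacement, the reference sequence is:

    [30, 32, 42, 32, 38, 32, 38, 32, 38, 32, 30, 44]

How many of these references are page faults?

6

30: fault, frames (30)
32: fault, frames (30 32)
42: fault, frames (30 32 42)
32: hit
38: fault, evict 30, frames (42 32 38)
32: hit
38: hit
32: hit
38: hit
32: hit
30: fault, evict 42, frames (38 32 30)
44: fault, evict 38, frames (32 30 44)
Page faults: 6.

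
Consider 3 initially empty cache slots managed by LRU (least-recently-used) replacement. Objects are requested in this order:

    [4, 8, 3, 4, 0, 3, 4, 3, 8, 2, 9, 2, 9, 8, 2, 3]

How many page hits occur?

4 -> fault, frames {4}
8 -> fault, frames {4,8}
3 -> fault, frames {4,8,3}
4 -> hit
0 -> fault, evict 8, frames {3,4,0}
3 -> hit
4 -> hit
3 -> hit
8 -> fault, evict 0, frames {4,3,8}
2 -> fault, evict 4, frames {3,8,2}
9 -> fault, evict 3, frames {8,2,9}
2 -> hit
9 -> hit
8 -> hit
2 -> hit
3 -> fault, evict 9, frames {8,2,3}
Hits: 8.

8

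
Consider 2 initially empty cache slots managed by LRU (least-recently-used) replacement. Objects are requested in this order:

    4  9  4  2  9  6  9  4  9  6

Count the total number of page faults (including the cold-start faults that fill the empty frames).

7

4 → fault, frames {4}
9 → fault, frames {4,9}
4 → hit
2 → fault, evict 9, frames {4,2}
9 → fault, evict 4, frames {2,9}
6 → fault, evict 2, frames {9,6}
9 → hit
4 → fault, evict 6, frames {9,4}
9 → hit
6 → fault, evict 4, frames {9,6}
Page faults: 7.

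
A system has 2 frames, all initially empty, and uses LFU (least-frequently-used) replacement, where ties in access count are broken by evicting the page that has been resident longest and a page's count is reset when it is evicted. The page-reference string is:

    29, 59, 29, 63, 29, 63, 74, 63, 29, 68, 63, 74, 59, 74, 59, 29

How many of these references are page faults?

29: fault, frames (29)
59: fault, frames (29 59)
29: hit
63: fault, evict 59, frames (29 63)
29: hit
63: hit
74: fault, evict 63, frames (29 74)
63: fault, evict 74, frames (29 63)
29: hit
68: fault, evict 63, frames (29 68)
63: fault, evict 68, frames (29 63)
74: fault, evict 63, frames (29 74)
59: fault, evict 74, frames (29 59)
74: fault, evict 59, frames (29 74)
59: fault, evict 74, frames (29 59)
29: hit
Page faults: 11.

11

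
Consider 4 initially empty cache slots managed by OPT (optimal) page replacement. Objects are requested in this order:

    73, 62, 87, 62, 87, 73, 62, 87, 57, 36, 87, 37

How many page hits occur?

6

73: fault, frames [73]
62: fault, frames [73, 62]
87: fault, frames [73, 62, 87]
62: hit
87: hit
73: hit
62: hit
87: hit
57: fault, frames [73, 62, 87, 57]
36: fault, evict 57, frames [73, 62, 87, 36]
87: hit
37: fault, evict 36, frames [73, 62, 87, 37]
Hits: 6.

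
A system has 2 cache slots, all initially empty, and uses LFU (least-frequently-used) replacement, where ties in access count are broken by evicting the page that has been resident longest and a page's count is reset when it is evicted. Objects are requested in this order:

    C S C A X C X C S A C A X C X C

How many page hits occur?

C → miss, frames [C]
S → miss, frames [C, S]
C → hit
A → miss, evict S, frames [C, A]
X → miss, evict A, frames [C, X]
C → hit
X → hit
C → hit
S → miss, evict X, frames [C, S]
A → miss, evict S, frames [C, A]
C → hit
A → hit
X → miss, evict A, frames [C, X]
C → hit
X → hit
C → hit
Hits: 9.

9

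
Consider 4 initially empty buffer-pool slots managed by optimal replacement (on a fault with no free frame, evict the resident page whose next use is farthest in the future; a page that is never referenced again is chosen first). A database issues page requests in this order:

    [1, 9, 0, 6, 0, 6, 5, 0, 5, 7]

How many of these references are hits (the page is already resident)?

1: fault, frames (1)
9: fault, frames (1 9)
0: fault, frames (1 9 0)
6: fault, frames (1 9 0 6)
0: hit
6: hit
5: fault, evict 6, frames (1 9 0 5)
0: hit
5: hit
7: fault, evict 5, frames (1 9 0 7)
Hits: 4.

4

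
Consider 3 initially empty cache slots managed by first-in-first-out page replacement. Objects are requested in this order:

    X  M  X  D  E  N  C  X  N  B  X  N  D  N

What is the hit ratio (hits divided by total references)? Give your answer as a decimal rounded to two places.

X: miss, frames (X)
M: miss, frames (X M)
X: hit
D: miss, frames (X M D)
E: miss, evict X, frames (M D E)
N: miss, evict M, frames (D E N)
C: miss, evict D, frames (E N C)
X: miss, evict E, frames (N C X)
N: hit
B: miss, evict N, frames (C X B)
X: hit
N: miss, evict C, frames (X B N)
D: miss, evict X, frames (B N D)
N: hit
Hits: 4 of 14 references → 4/14 = 0.2857.

0.29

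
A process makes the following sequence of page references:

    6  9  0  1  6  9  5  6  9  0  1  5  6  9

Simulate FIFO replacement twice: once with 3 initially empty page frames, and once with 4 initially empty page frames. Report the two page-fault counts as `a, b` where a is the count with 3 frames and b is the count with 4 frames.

11, 12

3 frames: F F F F F F F . . F F . F F → 11 faults.
4 frames: F F F F . . F F F F F F F F → 12 faults.
12 > 11: adding a frame increased faults — Belady's anomaly.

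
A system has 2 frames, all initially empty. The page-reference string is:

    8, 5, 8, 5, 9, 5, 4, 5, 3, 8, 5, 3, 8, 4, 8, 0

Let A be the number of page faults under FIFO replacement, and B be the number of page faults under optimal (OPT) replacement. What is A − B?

3

Under FIFO: F F . . F . F F F F F F F F . F → 12 faults.
Under OPT: F F . . F . F . F F . F . F . F → 9 faults.
A − B = 12 − 9 = 3.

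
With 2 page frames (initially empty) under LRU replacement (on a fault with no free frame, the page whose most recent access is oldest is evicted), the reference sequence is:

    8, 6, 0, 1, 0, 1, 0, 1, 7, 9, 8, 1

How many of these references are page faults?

8

8 → miss, frames {8}
6 → miss, frames {8,6}
0 → miss, evict 8, frames {6,0}
1 → miss, evict 6, frames {0,1}
0 → hit
1 → hit
0 → hit
1 → hit
7 → miss, evict 0, frames {1,7}
9 → miss, evict 1, frames {7,9}
8 → miss, evict 7, frames {9,8}
1 → miss, evict 9, frames {8,1}
Page faults: 8.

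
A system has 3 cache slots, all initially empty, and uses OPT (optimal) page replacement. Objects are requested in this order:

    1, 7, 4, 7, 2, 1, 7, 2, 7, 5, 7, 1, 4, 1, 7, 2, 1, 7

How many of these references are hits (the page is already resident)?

11

1: fault, frames {1}
7: fault, frames {1,7}
4: fault, frames {1,7,4}
7: hit
2: fault, evict 4, frames {1,7,2}
1: hit
7: hit
2: hit
7: hit
5: fault, evict 2, frames {1,7,5}
7: hit
1: hit
4: fault, evict 5, frames {1,7,4}
1: hit
7: hit
2: fault, evict 4, frames {1,7,2}
1: hit
7: hit
Hits: 11.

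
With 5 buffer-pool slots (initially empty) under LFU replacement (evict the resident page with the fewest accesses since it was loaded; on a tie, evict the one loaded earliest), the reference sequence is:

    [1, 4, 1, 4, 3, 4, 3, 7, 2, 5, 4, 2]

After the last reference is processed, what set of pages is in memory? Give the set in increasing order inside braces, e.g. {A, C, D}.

1 -> fault, frames {1}
4 -> fault, frames {1,4}
1 -> hit
4 -> hit
3 -> fault, frames {1,4,3}
4 -> hit
3 -> hit
7 -> fault, frames {1,4,3,7}
2 -> fault, frames {1,4,3,7,2}
5 -> fault, evict 7, frames {1,4,3,2,5}
4 -> hit
2 -> hit

{1, 2, 3, 4, 5}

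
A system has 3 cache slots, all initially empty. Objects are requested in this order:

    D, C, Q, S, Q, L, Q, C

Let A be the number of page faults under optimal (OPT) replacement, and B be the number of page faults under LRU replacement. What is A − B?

-1

Under OPT: F F F F . F . . → 5 faults.
Under LRU: F F F F . F . F → 6 faults.
A − B = 5 − 6 = -1.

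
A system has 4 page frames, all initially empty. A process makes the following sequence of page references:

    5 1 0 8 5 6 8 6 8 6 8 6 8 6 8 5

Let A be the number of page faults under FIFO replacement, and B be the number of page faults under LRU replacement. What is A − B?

Under FIFO: F F F F . F . . . . . . . . . F → 6 faults.
Under LRU: F F F F . F . . . . . . . . . . → 5 faults.
A − B = 6 − 5 = 1.

1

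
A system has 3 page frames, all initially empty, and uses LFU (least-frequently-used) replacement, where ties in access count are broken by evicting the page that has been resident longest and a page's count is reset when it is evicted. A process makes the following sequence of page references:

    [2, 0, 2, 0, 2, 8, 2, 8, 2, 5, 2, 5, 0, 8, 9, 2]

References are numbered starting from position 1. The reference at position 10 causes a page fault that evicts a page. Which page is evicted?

0

pos 1: 2 → miss, frames {2}
pos 2: 0 → miss, frames {2,0}
pos 3: 2 → hit
pos 4: 0 → hit
pos 5: 2 → hit
pos 6: 8 → miss, frames {2,0,8}
pos 7: 2 → hit
pos 8: 8 → hit
pos 9: 2 → hit
pos 10: 5 → miss, evict 0, frames {2,8,5}
At position 10, page 0 is evicted.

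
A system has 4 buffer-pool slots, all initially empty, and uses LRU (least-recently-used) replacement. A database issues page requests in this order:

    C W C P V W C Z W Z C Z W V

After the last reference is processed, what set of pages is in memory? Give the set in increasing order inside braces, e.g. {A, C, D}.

C → miss, frames (C)
W → miss, frames (C W)
C → hit
P → miss, frames (W C P)
V → miss, frames (W C P V)
W → hit
C → hit
Z → miss, evict P, frames (V W C Z)
W → hit
Z → hit
C → hit
Z → hit
W → hit
V → hit

{C, V, W, Z}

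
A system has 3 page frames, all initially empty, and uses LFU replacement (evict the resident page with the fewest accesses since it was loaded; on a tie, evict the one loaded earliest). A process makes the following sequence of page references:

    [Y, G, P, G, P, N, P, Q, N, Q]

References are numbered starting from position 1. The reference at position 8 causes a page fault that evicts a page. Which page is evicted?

N

pos 1: Y: fault, frames [Y]
pos 2: G: fault, frames [Y, G]
pos 3: P: fault, frames [Y, G, P]
pos 4: G: hit
pos 5: P: hit
pos 6: N: fault, evict Y, frames [G, P, N]
pos 7: P: hit
pos 8: Q: fault, evict N, frames [G, P, Q]
At position 8, page N is evicted.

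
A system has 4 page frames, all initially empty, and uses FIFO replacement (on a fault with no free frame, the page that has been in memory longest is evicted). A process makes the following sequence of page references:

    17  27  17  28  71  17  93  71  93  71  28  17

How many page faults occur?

6

17: fault, frames {17}
27: fault, frames {17,27}
17: hit
28: fault, frames {17,27,28}
71: fault, frames {17,27,28,71}
17: hit
93: fault, evict 17, frames {27,28,71,93}
71: hit
93: hit
71: hit
28: hit
17: fault, evict 27, frames {28,71,93,17}
Page faults: 6.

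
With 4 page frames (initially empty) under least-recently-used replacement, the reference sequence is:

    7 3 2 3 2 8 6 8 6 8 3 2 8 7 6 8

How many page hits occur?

7 -> miss, frames [7]
3 -> miss, frames [7, 3]
2 -> miss, frames [7, 3, 2]
3 -> hit
2 -> hit
8 -> miss, frames [7, 3, 2, 8]
6 -> miss, evict 7, frames [3, 2, 8, 6]
8 -> hit
6 -> hit
8 -> hit
3 -> hit
2 -> hit
8 -> hit
7 -> miss, evict 6, frames [3, 2, 8, 7]
6 -> miss, evict 3, frames [2, 8, 7, 6]
8 -> hit
Hits: 9.

9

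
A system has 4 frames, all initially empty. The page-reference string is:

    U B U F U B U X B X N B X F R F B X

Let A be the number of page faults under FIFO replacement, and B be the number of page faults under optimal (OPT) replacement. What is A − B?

Under FIFO: F F . F . . . F . . F . . . F . F . → 7 faults.
Under OPT: F F . F . . . F . . F . . . F . . . → 6 faults.
A − B = 7 − 6 = 1.

1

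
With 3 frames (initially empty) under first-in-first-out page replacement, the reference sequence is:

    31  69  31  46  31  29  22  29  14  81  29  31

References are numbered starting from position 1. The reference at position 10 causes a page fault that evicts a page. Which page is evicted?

pos 1: 31 → miss, frames {31}
pos 2: 69 → miss, frames {31,69}
pos 3: 31 → hit
pos 4: 46 → miss, frames {31,69,46}
pos 5: 31 → hit
pos 6: 29 → miss, evict 31, frames {69,46,29}
pos 7: 22 → miss, evict 69, frames {46,29,22}
pos 8: 29 → hit
pos 9: 14 → miss, evict 46, frames {29,22,14}
pos 10: 81 → miss, evict 29, frames {22,14,81}
At position 10, page 29 is evicted.

29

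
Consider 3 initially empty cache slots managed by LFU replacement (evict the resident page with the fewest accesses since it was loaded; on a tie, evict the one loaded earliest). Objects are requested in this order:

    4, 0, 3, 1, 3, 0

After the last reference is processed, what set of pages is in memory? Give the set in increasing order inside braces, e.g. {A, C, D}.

{0, 1, 3}

4 -> fault, frames {4}
0 -> fault, frames {4,0}
3 -> fault, frames {4,0,3}
1 -> fault, evict 4, frames {0,3,1}
3 -> hit
0 -> hit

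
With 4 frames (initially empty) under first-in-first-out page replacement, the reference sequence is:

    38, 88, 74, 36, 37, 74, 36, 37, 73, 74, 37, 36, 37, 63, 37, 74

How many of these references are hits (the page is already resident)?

38 -> miss, frames {38}
88 -> miss, frames {38,88}
74 -> miss, frames {38,88,74}
36 -> miss, frames {38,88,74,36}
37 -> miss, evict 38, frames {88,74,36,37}
74 -> hit
36 -> hit
37 -> hit
73 -> miss, evict 88, frames {74,36,37,73}
74 -> hit
37 -> hit
36 -> hit
37 -> hit
63 -> miss, evict 74, frames {36,37,73,63}
37 -> hit
74 -> miss, evict 36, frames {37,73,63,74}
Hits: 8.

8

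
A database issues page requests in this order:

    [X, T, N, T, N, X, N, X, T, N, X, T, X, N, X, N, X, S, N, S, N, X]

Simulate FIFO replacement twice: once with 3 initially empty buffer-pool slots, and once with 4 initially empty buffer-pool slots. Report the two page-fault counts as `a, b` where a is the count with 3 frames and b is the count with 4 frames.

5, 4

3 frames: F F F . . . . . . . . . . . . . . F . . . F → 5 faults.
4 frames: F F F . . . . . . . . . . . . . . F . . . . → 4 faults.
4 < 5: adding a frame reduced faults, as is typical.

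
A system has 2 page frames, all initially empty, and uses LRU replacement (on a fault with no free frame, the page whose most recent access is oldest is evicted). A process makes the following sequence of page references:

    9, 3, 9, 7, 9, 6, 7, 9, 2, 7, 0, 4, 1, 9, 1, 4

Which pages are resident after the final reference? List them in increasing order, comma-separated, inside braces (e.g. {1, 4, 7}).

9 → fault, frames {9}
3 → fault, frames {9,3}
9 → hit
7 → fault, evict 3, frames {9,7}
9 → hit
6 → fault, evict 7, frames {9,6}
7 → fault, evict 9, frames {6,7}
9 → fault, evict 6, frames {7,9}
2 → fault, evict 7, frames {9,2}
7 → fault, evict 9, frames {2,7}
0 → fault, evict 2, frames {7,0}
4 → fault, evict 7, frames {0,4}
1 → fault, evict 0, frames {4,1}
9 → fault, evict 4, frames {1,9}
1 → hit
4 → fault, evict 9, frames {1,4}

{1, 4}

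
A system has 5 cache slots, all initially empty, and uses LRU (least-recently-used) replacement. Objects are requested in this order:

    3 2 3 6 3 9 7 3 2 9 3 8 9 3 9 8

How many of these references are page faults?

6

3 → miss, frames (3)
2 → miss, frames (3 2)
3 → hit
6 → miss, frames (2 3 6)
3 → hit
9 → miss, frames (2 6 3 9)
7 → miss, frames (2 6 3 9 7)
3 → hit
2 → hit
9 → hit
3 → hit
8 → miss, evict 6, frames (7 2 9 3 8)
9 → hit
3 → hit
9 → hit
8 → hit
Page faults: 6.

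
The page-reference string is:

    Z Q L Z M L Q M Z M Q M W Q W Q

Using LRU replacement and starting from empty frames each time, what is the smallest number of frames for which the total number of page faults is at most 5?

f=1: 16 faults
f=2: 12 faults
f=3: 7 faults
f=4: 5 faults
f=5: 5 faults
Smallest f with faults ≤ 5 is 4.

4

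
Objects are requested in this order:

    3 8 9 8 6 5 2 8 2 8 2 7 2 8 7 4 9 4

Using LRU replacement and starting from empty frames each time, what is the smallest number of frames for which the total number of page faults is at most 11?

f=1: 18 faults
f=2: 12 faults
f=3: 10 faults
f=4: 9 faults
f=5: 9 faults
f=6: 9 faults
f=7: 8 faults
f=8: 8 faults
Smallest f with faults ≤ 11 is 3.

3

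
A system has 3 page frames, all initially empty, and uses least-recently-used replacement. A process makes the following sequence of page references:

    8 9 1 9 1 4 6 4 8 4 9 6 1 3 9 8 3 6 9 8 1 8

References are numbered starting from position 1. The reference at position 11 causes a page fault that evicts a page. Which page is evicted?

6

pos 1: 8 → miss, frames (8)
pos 2: 9 → miss, frames (8 9)
pos 3: 1 → miss, frames (8 9 1)
pos 4: 9 → hit
pos 5: 1 → hit
pos 6: 4 → miss, evict 8, frames (9 1 4)
pos 7: 6 → miss, evict 9, frames (1 4 6)
pos 8: 4 → hit
pos 9: 8 → miss, evict 1, frames (6 4 8)
pos 10: 4 → hit
pos 11: 9 → miss, evict 6, frames (8 4 9)
At position 11, page 6 is evicted.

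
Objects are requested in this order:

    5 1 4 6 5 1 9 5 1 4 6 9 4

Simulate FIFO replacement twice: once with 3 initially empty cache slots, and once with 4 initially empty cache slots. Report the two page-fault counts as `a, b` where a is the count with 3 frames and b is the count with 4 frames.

3 frames: F F F F F F F . . F F . . → 9 faults.
4 frames: F F F F . . F F F F F F . → 10 faults.
10 > 9: adding a frame increased faults — Belady's anomaly.

9, 10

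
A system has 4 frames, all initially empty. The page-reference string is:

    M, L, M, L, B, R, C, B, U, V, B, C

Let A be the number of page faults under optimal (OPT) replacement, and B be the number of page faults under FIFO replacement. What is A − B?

Under OPT: F F . . F F F . F F . . → 7 faults.
Under FIFO: F F . . F F F . F F F . → 8 faults.
A − B = 7 − 8 = -1.

-1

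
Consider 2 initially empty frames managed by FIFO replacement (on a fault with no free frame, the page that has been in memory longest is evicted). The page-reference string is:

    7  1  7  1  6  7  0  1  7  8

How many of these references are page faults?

8

7 → fault, frames (7)
1 → fault, frames (7 1)
7 → hit
1 → hit
6 → fault, evict 7, frames (1 6)
7 → fault, evict 1, frames (6 7)
0 → fault, evict 6, frames (7 0)
1 → fault, evict 7, frames (0 1)
7 → fault, evict 0, frames (1 7)
8 → fault, evict 1, frames (7 8)
Page faults: 8.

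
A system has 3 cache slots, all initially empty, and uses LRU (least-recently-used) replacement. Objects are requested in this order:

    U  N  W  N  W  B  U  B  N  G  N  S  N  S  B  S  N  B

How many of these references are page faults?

U -> miss, frames {U}
N -> miss, frames {U,N}
W -> miss, frames {U,N,W}
N -> hit
W -> hit
B -> miss, evict U, frames {N,W,B}
U -> miss, evict N, frames {W,B,U}
B -> hit
N -> miss, evict W, frames {U,B,N}
G -> miss, evict U, frames {B,N,G}
N -> hit
S -> miss, evict B, frames {G,N,S}
N -> hit
S -> hit
B -> miss, evict G, frames {N,S,B}
S -> hit
N -> hit
B -> hit
Page faults: 9.

9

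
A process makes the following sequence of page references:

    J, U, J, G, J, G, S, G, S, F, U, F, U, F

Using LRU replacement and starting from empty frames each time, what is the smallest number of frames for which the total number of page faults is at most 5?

f=1: 14 faults
f=2: 6 faults
f=3: 6 faults
f=4: 6 faults
f=5: 5 faults
Smallest f with faults ≤ 5 is 5.

5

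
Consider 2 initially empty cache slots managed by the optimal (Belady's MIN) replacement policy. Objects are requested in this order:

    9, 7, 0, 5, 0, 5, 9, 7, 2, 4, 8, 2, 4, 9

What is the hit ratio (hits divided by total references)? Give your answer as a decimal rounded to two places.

0.21

9: fault, frames (9)
7: fault, frames (9 7)
0: fault, evict 7, frames (9 0)
5: fault, evict 9, frames (0 5)
0: hit
5: hit
9: fault, evict 5, frames (0 9)
7: fault, evict 0, frames (9 7)
2: fault, evict 7, frames (9 2)
4: fault, evict 9, frames (2 4)
8: fault, evict 4, frames (2 8)
2: hit
4: fault, evict 8, frames (2 4)
9: fault, evict 4, frames (2 9)
Hits: 3 of 14 references → 3/14 = 0.2143.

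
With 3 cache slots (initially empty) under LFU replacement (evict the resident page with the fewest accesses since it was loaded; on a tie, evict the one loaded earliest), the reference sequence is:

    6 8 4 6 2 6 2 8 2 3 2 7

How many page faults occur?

7

6: fault, frames {6}
8: fault, frames {6,8}
4: fault, frames {6,8,4}
6: hit
2: fault, evict 8, frames {6,4,2}
6: hit
2: hit
8: fault, evict 4, frames {6,2,8}
2: hit
3: fault, evict 8, frames {6,2,3}
2: hit
7: fault, evict 3, frames {6,2,7}
Page faults: 7.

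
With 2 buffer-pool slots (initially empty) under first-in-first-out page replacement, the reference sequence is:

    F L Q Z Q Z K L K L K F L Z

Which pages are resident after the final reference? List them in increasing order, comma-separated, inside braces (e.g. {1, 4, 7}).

F → miss, frames [F]
L → miss, frames [F, L]
Q → miss, evict F, frames [L, Q]
Z → miss, evict L, frames [Q, Z]
Q → hit
Z → hit
K → miss, evict Q, frames [Z, K]
L → miss, evict Z, frames [K, L]
K → hit
L → hit
K → hit
F → miss, evict K, frames [L, F]
L → hit
Z → miss, evict L, frames [F, Z]

{F, Z}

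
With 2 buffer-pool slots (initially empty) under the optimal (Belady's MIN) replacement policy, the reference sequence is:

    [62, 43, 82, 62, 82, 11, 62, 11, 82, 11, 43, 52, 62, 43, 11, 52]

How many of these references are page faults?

10

62 -> fault, frames (62)
43 -> fault, frames (62 43)
82 -> fault, evict 43, frames (62 82)
62 -> hit
82 -> hit
11 -> fault, evict 82, frames (62 11)
62 -> hit
11 -> hit
82 -> fault, evict 62, frames (11 82)
11 -> hit
43 -> fault, evict 82, frames (11 43)
52 -> fault, evict 11, frames (43 52)
62 -> fault, evict 52, frames (43 62)
43 -> hit
11 -> fault, evict 62, frames (43 11)
52 -> fault, evict 11, frames (43 52)
Page faults: 10.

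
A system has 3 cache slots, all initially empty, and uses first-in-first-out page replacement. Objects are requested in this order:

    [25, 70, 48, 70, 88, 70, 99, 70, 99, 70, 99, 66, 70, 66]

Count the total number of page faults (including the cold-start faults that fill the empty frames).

7

25 -> fault, frames {25}
70 -> fault, frames {25,70}
48 -> fault, frames {25,70,48}
70 -> hit
88 -> fault, evict 25, frames {70,48,88}
70 -> hit
99 -> fault, evict 70, frames {48,88,99}
70 -> fault, evict 48, frames {88,99,70}
99 -> hit
70 -> hit
99 -> hit
66 -> fault, evict 88, frames {99,70,66}
70 -> hit
66 -> hit
Page faults: 7.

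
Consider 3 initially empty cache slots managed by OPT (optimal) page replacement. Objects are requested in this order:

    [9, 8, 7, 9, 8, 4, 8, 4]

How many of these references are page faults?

9: fault, frames {9}
8: fault, frames {9,8}
7: fault, frames {9,8,7}
9: hit
8: hit
4: fault, evict 7, frames {9,8,4}
8: hit
4: hit
Page faults: 4.

4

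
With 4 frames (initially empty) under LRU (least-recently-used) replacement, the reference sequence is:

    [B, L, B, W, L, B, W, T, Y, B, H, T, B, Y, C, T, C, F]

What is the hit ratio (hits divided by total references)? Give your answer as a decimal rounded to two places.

0.56

B -> miss, frames (B)
L -> miss, frames (B L)
B -> hit
W -> miss, frames (L B W)
L -> hit
B -> hit
W -> hit
T -> miss, frames (L B W T)
Y -> miss, evict L, frames (B W T Y)
B -> hit
H -> miss, evict W, frames (T Y B H)
T -> hit
B -> hit
Y -> hit
C -> miss, evict H, frames (T B Y C)
T -> hit
C -> hit
F -> miss, evict B, frames (Y T C F)
Hits: 10 of 18 references → 10/18 = 0.5556.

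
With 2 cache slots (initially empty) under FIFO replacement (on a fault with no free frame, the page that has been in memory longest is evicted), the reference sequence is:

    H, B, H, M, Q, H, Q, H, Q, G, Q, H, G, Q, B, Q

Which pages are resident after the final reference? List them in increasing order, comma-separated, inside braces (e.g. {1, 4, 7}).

H -> miss, frames {H}
B -> miss, frames {H,B}
H -> hit
M -> miss, evict H, frames {B,M}
Q -> miss, evict B, frames {M,Q}
H -> miss, evict M, frames {Q,H}
Q -> hit
H -> hit
Q -> hit
G -> miss, evict Q, frames {H,G}
Q -> miss, evict H, frames {G,Q}
H -> miss, evict G, frames {Q,H}
G -> miss, evict Q, frames {H,G}
Q -> miss, evict H, frames {G,Q}
B -> miss, evict G, frames {Q,B}
Q -> hit

{B, Q}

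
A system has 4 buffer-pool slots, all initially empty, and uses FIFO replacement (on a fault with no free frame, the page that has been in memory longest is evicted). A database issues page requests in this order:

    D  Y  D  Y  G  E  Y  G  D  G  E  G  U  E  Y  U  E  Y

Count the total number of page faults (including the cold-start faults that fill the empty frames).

5

D → fault, frames {D}
Y → fault, frames {D,Y}
D → hit
Y → hit
G → fault, frames {D,Y,G}
E → fault, frames {D,Y,G,E}
Y → hit
G → hit
D → hit
G → hit
E → hit
G → hit
U → fault, evict D, frames {Y,G,E,U}
E → hit
Y → hit
U → hit
E → hit
Y → hit
Page faults: 5.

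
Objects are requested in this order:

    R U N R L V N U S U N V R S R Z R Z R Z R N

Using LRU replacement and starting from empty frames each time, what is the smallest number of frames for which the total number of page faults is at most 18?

f=1: 22 faults
f=2: 15 faults
f=3: 13 faults
f=4: 11 faults
f=5: 8 faults
f=6: 7 faults
f=7: 7 faults
Smallest f with faults ≤ 18 is 2.

2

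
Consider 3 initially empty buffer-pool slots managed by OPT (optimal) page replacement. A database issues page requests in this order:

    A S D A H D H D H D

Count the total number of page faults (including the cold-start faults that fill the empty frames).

A: fault, frames {A}
S: fault, frames {A,S}
D: fault, frames {A,S,D}
A: hit
H: fault, evict S, frames {A,D,H}
D: hit
H: hit
D: hit
H: hit
D: hit
Page faults: 4.

4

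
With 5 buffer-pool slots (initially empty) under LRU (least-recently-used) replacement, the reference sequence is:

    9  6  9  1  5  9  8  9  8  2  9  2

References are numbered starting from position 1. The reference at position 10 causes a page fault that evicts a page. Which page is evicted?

6

pos 1: 9: fault, frames {9}
pos 2: 6: fault, frames {9,6}
pos 3: 9: hit
pos 4: 1: fault, frames {6,9,1}
pos 5: 5: fault, frames {6,9,1,5}
pos 6: 9: hit
pos 7: 8: fault, frames {6,1,5,9,8}
pos 8: 9: hit
pos 9: 8: hit
pos 10: 2: fault, evict 6, frames {1,5,9,8,2}
At position 10, page 6 is evicted.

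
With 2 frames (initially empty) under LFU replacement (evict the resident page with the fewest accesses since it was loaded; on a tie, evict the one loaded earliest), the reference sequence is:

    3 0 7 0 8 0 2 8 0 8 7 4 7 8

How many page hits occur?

4

3 -> fault, frames (3)
0 -> fault, frames (3 0)
7 -> fault, evict 3, frames (0 7)
0 -> hit
8 -> fault, evict 7, frames (0 8)
0 -> hit
2 -> fault, evict 8, frames (0 2)
8 -> fault, evict 2, frames (0 8)
0 -> hit
8 -> hit
7 -> fault, evict 8, frames (0 7)
4 -> fault, evict 7, frames (0 4)
7 -> fault, evict 4, frames (0 7)
8 -> fault, evict 7, frames (0 8)
Hits: 4.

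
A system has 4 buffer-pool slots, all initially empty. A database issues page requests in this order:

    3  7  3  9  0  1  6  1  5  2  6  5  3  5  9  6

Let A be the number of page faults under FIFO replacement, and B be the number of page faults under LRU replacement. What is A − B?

1

Under FIFO: F F . F F F F . F F . . F . F F → 11 faults.
Under LRU: F F . F F F F . F F . . F . F . → 10 faults.
A − B = 11 − 10 = 1.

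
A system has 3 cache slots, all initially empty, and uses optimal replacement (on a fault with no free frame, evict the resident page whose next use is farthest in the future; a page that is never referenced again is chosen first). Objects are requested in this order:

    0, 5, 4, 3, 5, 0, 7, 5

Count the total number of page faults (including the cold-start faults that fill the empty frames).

0 → miss, frames (0)
5 → miss, frames (0 5)
4 → miss, frames (0 5 4)
3 → miss, evict 4, frames (0 5 3)
5 → hit
0 → hit
7 → miss, evict 3, frames (0 5 7)
5 → hit
Page faults: 5.

5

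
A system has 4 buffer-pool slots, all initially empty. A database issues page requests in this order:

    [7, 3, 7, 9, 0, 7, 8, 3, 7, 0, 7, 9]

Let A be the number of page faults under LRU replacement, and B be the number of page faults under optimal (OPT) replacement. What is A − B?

Under LRU: F F . F F . F F . . . F → 7 faults.
Under OPT: F F . F F . F . . . . F → 6 faults.
A − B = 7 − 6 = 1.

1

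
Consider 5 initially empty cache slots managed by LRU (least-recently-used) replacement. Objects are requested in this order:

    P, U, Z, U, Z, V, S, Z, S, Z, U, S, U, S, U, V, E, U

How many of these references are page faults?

6

P -> miss, frames {P}
U -> miss, frames {P,U}
Z -> miss, frames {P,U,Z}
U -> hit
Z -> hit
V -> miss, frames {P,U,Z,V}
S -> miss, frames {P,U,Z,V,S}
Z -> hit
S -> hit
Z -> hit
U -> hit
S -> hit
U -> hit
S -> hit
U -> hit
V -> hit
E -> miss, evict P, frames {Z,S,U,V,E}
U -> hit
Page faults: 6.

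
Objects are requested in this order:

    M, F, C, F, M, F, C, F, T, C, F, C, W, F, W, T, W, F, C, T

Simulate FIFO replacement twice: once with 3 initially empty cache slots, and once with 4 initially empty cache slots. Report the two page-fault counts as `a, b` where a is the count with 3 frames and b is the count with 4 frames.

8, 5

3 frames: F F F . . . . . F . . . F F . . . . F F → 8 faults.
4 frames: F F F . . . . . F . . . F . . . . . . . → 5 faults.
5 < 8: adding a frame reduced faults, as is typical.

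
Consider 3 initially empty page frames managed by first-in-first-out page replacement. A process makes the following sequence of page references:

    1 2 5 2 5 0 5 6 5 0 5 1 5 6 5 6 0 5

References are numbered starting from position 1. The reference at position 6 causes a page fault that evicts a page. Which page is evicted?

1

pos 1: 1: miss, frames {1}
pos 2: 2: miss, frames {1,2}
pos 3: 5: miss, frames {1,2,5}
pos 4: 2: hit
pos 5: 5: hit
pos 6: 0: miss, evict 1, frames {2,5,0}
At position 6, page 1 is evicted.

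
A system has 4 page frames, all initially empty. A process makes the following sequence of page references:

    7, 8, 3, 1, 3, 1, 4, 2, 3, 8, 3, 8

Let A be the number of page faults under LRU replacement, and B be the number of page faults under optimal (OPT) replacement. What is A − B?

Under LRU: F F F F . . F F . F . . → 7 faults.
Under OPT: F F F F . . F F . . . . → 6 faults.
A − B = 7 − 6 = 1.

1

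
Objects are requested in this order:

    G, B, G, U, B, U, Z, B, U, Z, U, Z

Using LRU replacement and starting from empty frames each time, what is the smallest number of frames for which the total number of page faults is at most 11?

2

f=1: 12 faults
f=2: 8 faults
f=3: 4 faults
f=4: 4 faults
Smallest f with faults ≤ 11 is 2.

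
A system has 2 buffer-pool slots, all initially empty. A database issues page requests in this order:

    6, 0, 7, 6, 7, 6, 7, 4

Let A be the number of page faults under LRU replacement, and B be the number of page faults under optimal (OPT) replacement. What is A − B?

1

Under LRU: F F F F . . . F → 5 faults.
Under OPT: F F F . . . . F → 4 faults.
A − B = 5 − 4 = 1.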